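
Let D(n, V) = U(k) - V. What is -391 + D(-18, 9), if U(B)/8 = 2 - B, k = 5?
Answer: -424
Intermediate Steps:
U(B) = 16 - 8*B (U(B) = 8*(2 - B) = 16 - 8*B)
D(n, V) = -24 - V (D(n, V) = (16 - 8*5) - V = (16 - 40) - V = -24 - V)
-391 + D(-18, 9) = -391 + (-24 - 1*9) = -391 + (-24 - 9) = -391 - 33 = -424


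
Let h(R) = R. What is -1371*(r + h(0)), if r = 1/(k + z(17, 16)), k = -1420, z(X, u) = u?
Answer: 457/468 ≈ 0.97650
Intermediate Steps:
r = -1/1404 (r = 1/(-1420 + 16) = 1/(-1404) = -1/1404 ≈ -0.00071225)
-1371*(r + h(0)) = -1371*(-1/1404 + 0) = -1371*(-1/1404) = 457/468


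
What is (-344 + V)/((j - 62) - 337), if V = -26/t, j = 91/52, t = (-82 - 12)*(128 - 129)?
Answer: 64724/74683 ≈ 0.86665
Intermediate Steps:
t = 94 (t = -94*(-1) = 94)
j = 7/4 (j = 91*(1/52) = 7/4 ≈ 1.7500)
V = -13/47 (V = -26/94 = -26*1/94 = -13/47 ≈ -0.27660)
(-344 + V)/((j - 62) - 337) = (-344 - 13/47)/((7/4 - 62) - 337) = -16181/(47*(-241/4 - 337)) = -16181/(47*(-1589/4)) = -16181/47*(-4/1589) = 64724/74683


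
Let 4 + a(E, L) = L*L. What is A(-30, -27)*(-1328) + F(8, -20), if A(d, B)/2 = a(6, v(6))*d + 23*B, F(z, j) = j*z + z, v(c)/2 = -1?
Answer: 1649224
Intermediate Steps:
v(c) = -2 (v(c) = 2*(-1) = -2)
F(z, j) = z + j*z
a(E, L) = -4 + L² (a(E, L) = -4 + L*L = -4 + L²)
A(d, B) = 46*B (A(d, B) = 2*((-4 + (-2)²)*d + 23*B) = 2*((-4 + 4)*d + 23*B) = 2*(0*d + 23*B) = 2*(0 + 23*B) = 2*(23*B) = 46*B)
A(-30, -27)*(-1328) + F(8, -20) = (46*(-27))*(-1328) + 8*(1 - 20) = -1242*(-1328) + 8*(-19) = 1649376 - 152 = 1649224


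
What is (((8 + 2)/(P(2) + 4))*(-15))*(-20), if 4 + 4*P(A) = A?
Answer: 6000/7 ≈ 857.14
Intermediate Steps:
P(A) = -1 + A/4
(((8 + 2)/(P(2) + 4))*(-15))*(-20) = (((8 + 2)/((-1 + (1/4)*2) + 4))*(-15))*(-20) = ((10/((-1 + 1/2) + 4))*(-15))*(-20) = ((10/(-1/2 + 4))*(-15))*(-20) = ((10/(7/2))*(-15))*(-20) = ((10*(2/7))*(-15))*(-20) = ((20/7)*(-15))*(-20) = -300/7*(-20) = 6000/7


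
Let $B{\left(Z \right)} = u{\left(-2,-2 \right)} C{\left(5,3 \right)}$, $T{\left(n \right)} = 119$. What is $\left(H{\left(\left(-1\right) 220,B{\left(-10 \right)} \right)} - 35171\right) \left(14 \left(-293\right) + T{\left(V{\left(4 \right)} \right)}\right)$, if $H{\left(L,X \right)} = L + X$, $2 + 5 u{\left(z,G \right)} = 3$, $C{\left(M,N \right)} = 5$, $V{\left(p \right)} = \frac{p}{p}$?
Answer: $140958370$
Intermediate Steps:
$V{\left(p \right)} = 1$
$u{\left(z,G \right)} = \frac{1}{5}$ ($u{\left(z,G \right)} = - \frac{2}{5} + \frac{1}{5} \cdot 3 = - \frac{2}{5} + \frac{3}{5} = \frac{1}{5}$)
$B{\left(Z \right)} = 1$ ($B{\left(Z \right)} = \frac{1}{5} \cdot 5 = 1$)
$\left(H{\left(\left(-1\right) 220,B{\left(-10 \right)} \right)} - 35171\right) \left(14 \left(-293\right) + T{\left(V{\left(4 \right)} \right)}\right) = \left(\left(\left(-1\right) 220 + 1\right) - 35171\right) \left(14 \left(-293\right) + 119\right) = \left(\left(-220 + 1\right) - 35171\right) \left(-4102 + 119\right) = \left(-219 - 35171\right) \left(-3983\right) = \left(-35390\right) \left(-3983\right) = 140958370$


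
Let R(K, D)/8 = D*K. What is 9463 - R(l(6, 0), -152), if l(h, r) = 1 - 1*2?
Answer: 8247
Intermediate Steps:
l(h, r) = -1 (l(h, r) = 1 - 2 = -1)
R(K, D) = 8*D*K (R(K, D) = 8*(D*K) = 8*D*K)
9463 - R(l(6, 0), -152) = 9463 - 8*(-152)*(-1) = 9463 - 1*1216 = 9463 - 1216 = 8247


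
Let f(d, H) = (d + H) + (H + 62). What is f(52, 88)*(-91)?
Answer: -26390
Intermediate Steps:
f(d, H) = 62 + d + 2*H (f(d, H) = (H + d) + (62 + H) = 62 + d + 2*H)
f(52, 88)*(-91) = (62 + 52 + 2*88)*(-91) = (62 + 52 + 176)*(-91) = 290*(-91) = -26390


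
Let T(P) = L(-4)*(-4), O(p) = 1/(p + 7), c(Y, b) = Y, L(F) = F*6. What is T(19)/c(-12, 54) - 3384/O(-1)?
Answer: -20312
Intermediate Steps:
L(F) = 6*F
O(p) = 1/(7 + p)
T(P) = 96 (T(P) = (6*(-4))*(-4) = -24*(-4) = 96)
T(19)/c(-12, 54) - 3384/O(-1) = 96/(-12) - 3384/(1/(7 - 1)) = 96*(-1/12) - 3384/(1/6) = -8 - 3384/1/6 = -8 - 3384*6 = -8 - 20304 = -20312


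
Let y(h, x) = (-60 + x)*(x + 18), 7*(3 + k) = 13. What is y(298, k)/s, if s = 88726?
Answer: -25252/2173787 ≈ -0.011617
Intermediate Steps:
k = -8/7 (k = -3 + (⅐)*13 = -3 + 13/7 = -8/7 ≈ -1.1429)
y(h, x) = (-60 + x)*(18 + x)
y(298, k)/s = (-1080 + (-8/7)² - 42*(-8/7))/88726 = (-1080 + 64/49 + 48)*(1/88726) = -50504/49*1/88726 = -25252/2173787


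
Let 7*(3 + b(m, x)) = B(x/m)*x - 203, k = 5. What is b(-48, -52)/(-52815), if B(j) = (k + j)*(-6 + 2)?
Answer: -3124/1109115 ≈ -0.0028167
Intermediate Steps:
B(j) = -20 - 4*j (B(j) = (5 + j)*(-6 + 2) = (5 + j)*(-4) = -20 - 4*j)
b(m, x) = -32 + x*(-20 - 4*x/m)/7 (b(m, x) = -3 + ((-20 - 4*x/m)*x - 203)/7 = -3 + (x*(-20 - 4*x/m) - 203)/7 = -3 + (-203 + x*(-20 - 4*x/m))/7 = -3 + (-29 + x*(-20 - 4*x/m)/7) = -32 + x*(-20 - 4*x/m)/7)
b(-48, -52)/(-52815) = ((4/7)*(-56*(-48) - 1*(-52)*(-52 + 5*(-48)))/(-48))/(-52815) = ((4/7)*(-1/48)*(2688 - 1*(-52)*(-52 - 240)))*(-1/52815) = ((4/7)*(-1/48)*(2688 - 1*(-52)*(-292)))*(-1/52815) = ((4/7)*(-1/48)*(2688 - 15184))*(-1/52815) = ((4/7)*(-1/48)*(-12496))*(-1/52815) = (3124/21)*(-1/52815) = -3124/1109115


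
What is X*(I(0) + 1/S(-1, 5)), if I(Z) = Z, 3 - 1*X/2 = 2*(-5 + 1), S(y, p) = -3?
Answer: -22/3 ≈ -7.3333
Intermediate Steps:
X = 22 (X = 6 - 4*(-5 + 1) = 6 - 4*(-4) = 6 - 2*(-8) = 6 + 16 = 22)
X*(I(0) + 1/S(-1, 5)) = 22*(0 + 1/(-3)) = 22*(0 + 1*(-⅓)) = 22*(0 - ⅓) = 22*(-⅓) = -22/3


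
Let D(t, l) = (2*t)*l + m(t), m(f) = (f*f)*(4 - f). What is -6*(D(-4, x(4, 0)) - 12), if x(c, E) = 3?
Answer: -552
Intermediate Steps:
m(f) = f**2*(4 - f)
D(t, l) = t**2*(4 - t) + 2*l*t (D(t, l) = (2*t)*l + t**2*(4 - t) = 2*l*t + t**2*(4 - t) = t**2*(4 - t) + 2*l*t)
-6*(D(-4, x(4, 0)) - 12) = -6*(-4*(2*3 - 4*(4 - 1*(-4))) - 12) = -6*(-4*(6 - 4*(4 + 4)) - 12) = -6*(-4*(6 - 4*8) - 12) = -6*(-4*(6 - 32) - 12) = -6*(-4*(-26) - 12) = -6*(104 - 12) = -6*92 = -552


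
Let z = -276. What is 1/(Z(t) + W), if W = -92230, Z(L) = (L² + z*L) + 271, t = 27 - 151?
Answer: -1/42359 ≈ -2.3608e-5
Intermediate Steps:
t = -124
Z(L) = 271 + L² - 276*L (Z(L) = (L² - 276*L) + 271 = 271 + L² - 276*L)
1/(Z(t) + W) = 1/((271 + (-124)² - 276*(-124)) - 92230) = 1/((271 + 15376 + 34224) - 92230) = 1/(49871 - 92230) = 1/(-42359) = -1/42359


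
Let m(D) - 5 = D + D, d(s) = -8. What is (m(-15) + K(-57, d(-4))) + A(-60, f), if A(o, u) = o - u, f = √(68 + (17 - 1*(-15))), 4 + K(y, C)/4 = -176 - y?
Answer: -587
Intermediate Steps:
K(y, C) = -720 - 4*y (K(y, C) = -16 + 4*(-176 - y) = -16 + (-704 - 4*y) = -720 - 4*y)
m(D) = 5 + 2*D (m(D) = 5 + (D + D) = 5 + 2*D)
f = 10 (f = √(68 + (17 + 15)) = √(68 + 32) = √100 = 10)
(m(-15) + K(-57, d(-4))) + A(-60, f) = ((5 + 2*(-15)) + (-720 - 4*(-57))) + (-60 - 1*10) = ((5 - 30) + (-720 + 228)) + (-60 - 10) = (-25 - 492) - 70 = -517 - 70 = -587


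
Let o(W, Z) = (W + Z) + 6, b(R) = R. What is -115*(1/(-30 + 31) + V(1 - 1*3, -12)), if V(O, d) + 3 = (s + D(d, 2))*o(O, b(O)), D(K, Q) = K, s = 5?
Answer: 1840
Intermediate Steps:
o(W, Z) = 6 + W + Z
V(O, d) = -3 + (5 + d)*(6 + 2*O) (V(O, d) = -3 + (5 + d)*(6 + O + O) = -3 + (5 + d)*(6 + 2*O))
-115*(1/(-30 + 31) + V(1 - 1*3, -12)) = -115*(1/(-30 + 31) + (27 + 10*(1 - 1*3) + 2*(-12)*(3 + (1 - 1*3)))) = -115*(1/1 + (27 + 10*(1 - 3) + 2*(-12)*(3 + (1 - 3)))) = -115*(1 + (27 + 10*(-2) + 2*(-12)*(3 - 2))) = -115*(1 + (27 - 20 + 2*(-12)*1)) = -115*(1 + (27 - 20 - 24)) = -115*(1 - 17) = -115*(-16) = 1840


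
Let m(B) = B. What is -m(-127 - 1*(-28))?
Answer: 99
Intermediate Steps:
-m(-127 - 1*(-28)) = -(-127 - 1*(-28)) = -(-127 + 28) = -1*(-99) = 99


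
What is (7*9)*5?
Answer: 315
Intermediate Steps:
(7*9)*5 = 63*5 = 315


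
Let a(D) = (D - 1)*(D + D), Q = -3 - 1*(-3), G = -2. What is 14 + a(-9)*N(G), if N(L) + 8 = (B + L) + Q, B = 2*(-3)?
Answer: -2866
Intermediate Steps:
Q = 0 (Q = -3 + 3 = 0)
B = -6
a(D) = 2*D*(-1 + D) (a(D) = (-1 + D)*(2*D) = 2*D*(-1 + D))
N(L) = -14 + L (N(L) = -8 + ((-6 + L) + 0) = -8 + (-6 + L) = -14 + L)
14 + a(-9)*N(G) = 14 + (2*(-9)*(-1 - 9))*(-14 - 2) = 14 + (2*(-9)*(-10))*(-16) = 14 + 180*(-16) = 14 - 2880 = -2866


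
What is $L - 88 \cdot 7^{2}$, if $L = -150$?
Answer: $-4462$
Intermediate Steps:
$L - 88 \cdot 7^{2} = -150 - 88 \cdot 7^{2} = -150 - 4312 = -4462$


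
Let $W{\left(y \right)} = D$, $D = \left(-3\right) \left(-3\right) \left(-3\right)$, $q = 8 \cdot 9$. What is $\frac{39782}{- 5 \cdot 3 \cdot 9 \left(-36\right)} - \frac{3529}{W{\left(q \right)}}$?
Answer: $\frac{337501}{2430} \approx 138.89$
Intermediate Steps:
$q = 72$
$D = -27$ ($D = 9 \left(-3\right) = -27$)
$W{\left(y \right)} = -27$
$\frac{39782}{- 5 \cdot 3 \cdot 9 \left(-36\right)} - \frac{3529}{W{\left(q \right)}} = \frac{39782}{- 5 \cdot 3 \cdot 9 \left(-36\right)} - \frac{3529}{-27} = \frac{39782}{\left(-5\right) 27 \left(-36\right)} - - \frac{3529}{27} = \frac{39782}{\left(-135\right) \left(-36\right)} + \frac{3529}{27} = \frac{39782}{4860} + \frac{3529}{27} = 39782 \cdot \frac{1}{4860} + \frac{3529}{27} = \frac{19891}{2430} + \frac{3529}{27} = \frac{337501}{2430}$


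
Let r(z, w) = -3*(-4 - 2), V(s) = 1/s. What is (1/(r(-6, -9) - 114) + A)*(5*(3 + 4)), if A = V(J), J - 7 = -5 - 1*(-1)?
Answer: 1085/96 ≈ 11.302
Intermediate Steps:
J = 3 (J = 7 + (-5 - 1*(-1)) = 7 + (-5 + 1) = 7 - 4 = 3)
r(z, w) = 18 (r(z, w) = -3*(-6) = 18)
A = ⅓ (A = 1/3 = ⅓ ≈ 0.33333)
(1/(r(-6, -9) - 114) + A)*(5*(3 + 4)) = (1/(18 - 114) + ⅓)*(5*(3 + 4)) = (1/(-96) + ⅓)*(5*7) = (-1/96 + ⅓)*35 = (31/96)*35 = 1085/96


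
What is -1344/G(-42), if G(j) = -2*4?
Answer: 168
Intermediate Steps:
G(j) = -8
-1344/G(-42) = -1344/(-8) = -1344*(-⅛) = 168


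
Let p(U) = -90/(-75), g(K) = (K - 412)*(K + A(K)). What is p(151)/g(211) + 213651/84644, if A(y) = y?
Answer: 15101836291/5983061140 ≈ 2.5241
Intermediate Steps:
g(K) = 2*K*(-412 + K) (g(K) = (K - 412)*(K + K) = (-412 + K)*(2*K) = 2*K*(-412 + K))
p(U) = 6/5 (p(U) = -90*(-1/75) = 6/5)
p(151)/g(211) + 213651/84644 = 6/(5*((2*211*(-412 + 211)))) + 213651/84644 = 6/(5*((2*211*(-201)))) + 213651*(1/84644) = (6/5)/(-84822) + 213651/84644 = (6/5)*(-1/84822) + 213651/84644 = -1/70685 + 213651/84644 = 15101836291/5983061140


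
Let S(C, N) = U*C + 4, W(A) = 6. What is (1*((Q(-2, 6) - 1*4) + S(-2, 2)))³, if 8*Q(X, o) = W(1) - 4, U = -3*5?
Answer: 1771561/64 ≈ 27681.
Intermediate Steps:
U = -15
Q(X, o) = ¼ (Q(X, o) = (6 - 4)/8 = (⅛)*2 = ¼)
S(C, N) = 4 - 15*C (S(C, N) = -15*C + 4 = 4 - 15*C)
(1*((Q(-2, 6) - 1*4) + S(-2, 2)))³ = (1*((¼ - 1*4) + (4 - 15*(-2))))³ = (1*((¼ - 4) + (4 + 30)))³ = (1*(-15/4 + 34))³ = (1*(121/4))³ = (121/4)³ = 1771561/64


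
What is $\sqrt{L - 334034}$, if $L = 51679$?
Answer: $i \sqrt{282355} \approx 531.37 i$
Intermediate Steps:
$\sqrt{L - 334034} = \sqrt{51679 - 334034} = \sqrt{-282355} = i \sqrt{282355}$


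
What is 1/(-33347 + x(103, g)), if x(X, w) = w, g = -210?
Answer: -1/33557 ≈ -2.9800e-5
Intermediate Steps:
1/(-33347 + x(103, g)) = 1/(-33347 - 210) = 1/(-33557) = -1/33557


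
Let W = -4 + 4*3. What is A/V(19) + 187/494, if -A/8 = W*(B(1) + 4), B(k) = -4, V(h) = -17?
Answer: 187/494 ≈ 0.37854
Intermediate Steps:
W = 8 (W = -4 + 12 = 8)
A = 0 (A = -64*(-4 + 4) = -64*0 = -8*0 = 0)
A/V(19) + 187/494 = 0/(-17) + 187/494 = 0*(-1/17) + 187*(1/494) = 0 + 187/494 = 187/494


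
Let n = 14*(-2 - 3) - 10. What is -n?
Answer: 80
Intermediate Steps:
n = -80 (n = 14*(-5) - 10 = -70 - 10 = -80)
-n = -1*(-80) = 80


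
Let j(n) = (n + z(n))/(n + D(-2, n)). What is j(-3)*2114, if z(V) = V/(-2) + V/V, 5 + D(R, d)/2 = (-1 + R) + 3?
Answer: 1057/13 ≈ 81.308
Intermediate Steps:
D(R, d) = -6 + 2*R (D(R, d) = -10 + 2*((-1 + R) + 3) = -10 + 2*(2 + R) = -10 + (4 + 2*R) = -6 + 2*R)
z(V) = 1 - V/2 (z(V) = V*(-½) + 1 = -V/2 + 1 = 1 - V/2)
j(n) = (1 + n/2)/(-10 + n) (j(n) = (n + (1 - n/2))/(n + (-6 + 2*(-2))) = (1 + n/2)/(n + (-6 - 4)) = (1 + n/2)/(n - 10) = (1 + n/2)/(-10 + n))
j(-3)*2114 = ((2 - 3)/(2*(-10 - 3)))*2114 = ((½)*(-1)/(-13))*2114 = ((½)*(-1/13)*(-1))*2114 = (1/26)*2114 = 1057/13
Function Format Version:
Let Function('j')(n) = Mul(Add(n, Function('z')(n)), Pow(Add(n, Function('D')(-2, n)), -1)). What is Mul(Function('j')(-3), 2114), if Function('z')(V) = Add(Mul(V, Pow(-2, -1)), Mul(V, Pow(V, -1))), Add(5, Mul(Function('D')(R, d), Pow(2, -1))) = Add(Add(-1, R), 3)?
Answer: Rational(1057, 13) ≈ 81.308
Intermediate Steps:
Function('D')(R, d) = Add(-6, Mul(2, R)) (Function('D')(R, d) = Add(-10, Mul(2, Add(Add(-1, R), 3))) = Add(-10, Mul(2, Add(2, R))) = Add(-10, Add(4, Mul(2, R))) = Add(-6, Mul(2, R)))
Function('z')(V) = Add(1, Mul(Rational(-1, 2), V)) (Function('z')(V) = Add(Mul(V, Rational(-1, 2)), 1) = Add(Mul(Rational(-1, 2), V), 1) = Add(1, Mul(Rational(-1, 2), V)))
Function('j')(n) = Mul(Pow(Add(-10, n), -1), Add(1, Mul(Rational(1, 2), n))) (Function('j')(n) = Mul(Add(n, Add(1, Mul(Rational(-1, 2), n))), Pow(Add(n, Add(-6, Mul(2, -2))), -1)) = Mul(Add(1, Mul(Rational(1, 2), n)), Pow(Add(n, Add(-6, -4)), -1)) = Mul(Add(1, Mul(Rational(1, 2), n)), Pow(Add(n, -10), -1)) = Mul(Add(1, Mul(Rational(1, 2), n)), Pow(Add(-10, n), -1)) = Mul(Pow(Add(-10, n), -1), Add(1, Mul(Rational(1, 2), n))))
Mul(Function('j')(-3), 2114) = Mul(Mul(Rational(1, 2), Pow(Add(-10, -3), -1), Add(2, -3)), 2114) = Mul(Mul(Rational(1, 2), Pow(-13, -1), -1), 2114) = Mul(Mul(Rational(1, 2), Rational(-1, 13), -1), 2114) = Mul(Rational(1, 26), 2114) = Rational(1057, 13)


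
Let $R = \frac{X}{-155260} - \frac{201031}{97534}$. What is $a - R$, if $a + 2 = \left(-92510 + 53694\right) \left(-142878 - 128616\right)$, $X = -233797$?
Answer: $\frac{79791501390998649071}{7571564420} \approx 1.0538 \cdot 10^{10}$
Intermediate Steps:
$R = - \frac{4204458231}{7571564420}$ ($R = - \frac{233797}{-155260} - \frac{201031}{97534} = \left(-233797\right) \left(- \frac{1}{155260}\right) - \frac{201031}{97534} = \frac{233797}{155260} - \frac{201031}{97534} = - \frac{4204458231}{7571564420} \approx -0.5553$)
$a = 10538311102$ ($a = -2 + \left(-92510 + 53694\right) \left(-142878 - 128616\right) = -2 - -10538311104 = -2 + 10538311104 = 10538311102$)
$a - R = 10538311102 - - \frac{4204458231}{7571564420} = 10538311102 + \frac{4204458231}{7571564420} = \frac{79791501390998649071}{7571564420}$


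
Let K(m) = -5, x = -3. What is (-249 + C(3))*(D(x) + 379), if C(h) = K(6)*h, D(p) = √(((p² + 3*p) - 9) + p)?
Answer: -100056 - 528*I*√3 ≈ -1.0006e+5 - 914.52*I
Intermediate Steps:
D(p) = √(-9 + p² + 4*p) (D(p) = √((-9 + p² + 3*p) + p) = √(-9 + p² + 4*p))
C(h) = -5*h
(-249 + C(3))*(D(x) + 379) = (-249 - 5*3)*(√(-9 + (-3)² + 4*(-3)) + 379) = (-249 - 15)*(√(-9 + 9 - 12) + 379) = -264*(√(-12) + 379) = -264*(2*I*√3 + 379) = -264*(379 + 2*I*√3) = -100056 - 528*I*√3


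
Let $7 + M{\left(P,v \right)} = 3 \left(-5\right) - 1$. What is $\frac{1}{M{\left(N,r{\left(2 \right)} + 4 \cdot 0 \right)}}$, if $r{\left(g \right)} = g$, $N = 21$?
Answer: $- \frac{1}{23} \approx -0.043478$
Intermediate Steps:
$M{\left(P,v \right)} = -23$ ($M{\left(P,v \right)} = -7 + \left(3 \left(-5\right) - 1\right) = -7 - 16 = -23$)
$\frac{1}{M{\left(N,r{\left(2 \right)} + 4 \cdot 0 \right)}} = \frac{1}{-23} = - \frac{1}{23}$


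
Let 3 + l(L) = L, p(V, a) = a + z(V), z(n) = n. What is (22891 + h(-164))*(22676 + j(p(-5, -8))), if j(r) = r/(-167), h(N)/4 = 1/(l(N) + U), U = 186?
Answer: 1647049952365/3173 ≈ 5.1908e+8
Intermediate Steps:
p(V, a) = V + a (p(V, a) = a + V = V + a)
l(L) = -3 + L
h(N) = 4/(183 + N) (h(N) = 4/((-3 + N) + 186) = 4/(183 + N))
j(r) = -r/167 (j(r) = r*(-1/167) = -r/167)
(22891 + h(-164))*(22676 + j(p(-5, -8))) = (22891 + 4/(183 - 164))*(22676 - (-5 - 8)/167) = (22891 + 4/19)*(22676 - 1/167*(-13)) = (22891 + 4*(1/19))*(22676 + 13/167) = (22891 + 4/19)*(3786905/167) = (434933/19)*(3786905/167) = 1647049952365/3173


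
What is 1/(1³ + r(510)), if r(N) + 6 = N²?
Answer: 1/260095 ≈ 3.8447e-6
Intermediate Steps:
r(N) = -6 + N²
1/(1³ + r(510)) = 1/(1³ + (-6 + 510²)) = 1/(1 + (-6 + 260100)) = 1/(1 + 260094) = 1/260095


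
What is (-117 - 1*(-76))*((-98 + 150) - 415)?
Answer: 14883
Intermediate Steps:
(-117 - 1*(-76))*((-98 + 150) - 415) = (-117 + 76)*(52 - 415) = -41*(-363) = 14883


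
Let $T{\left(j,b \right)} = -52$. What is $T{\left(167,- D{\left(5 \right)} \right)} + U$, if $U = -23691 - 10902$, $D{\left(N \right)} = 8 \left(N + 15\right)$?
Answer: $-34645$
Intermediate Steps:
$D{\left(N \right)} = 120 + 8 N$ ($D{\left(N \right)} = 8 \left(15 + N\right) = 120 + 8 N$)
$U = -34593$ ($U = -23691 - 10902 = -34593$)
$T{\left(167,- D{\left(5 \right)} \right)} + U = -52 - 34593 = -34645$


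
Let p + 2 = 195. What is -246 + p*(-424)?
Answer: -82078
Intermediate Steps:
p = 193 (p = -2 + 195 = 193)
-246 + p*(-424) = -246 + 193*(-424) = -246 - 81832 = -82078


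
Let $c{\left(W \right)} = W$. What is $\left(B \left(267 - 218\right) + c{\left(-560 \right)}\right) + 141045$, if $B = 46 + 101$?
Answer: $147688$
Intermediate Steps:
$B = 147$
$\left(B \left(267 - 218\right) + c{\left(-560 \right)}\right) + 141045 = \left(147 \left(267 - 218\right) - 560\right) + 141045 = \left(147 \cdot 49 - 560\right) + 141045 = \left(7203 - 560\right) + 141045 = 6643 + 141045 = 147688$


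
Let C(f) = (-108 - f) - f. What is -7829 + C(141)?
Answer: -8219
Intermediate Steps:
C(f) = -108 - 2*f
-7829 + C(141) = -7829 + (-108 - 2*141) = -7829 + (-108 - 282) = -7829 - 390 = -8219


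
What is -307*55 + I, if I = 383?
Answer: -16502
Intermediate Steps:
-307*55 + I = -307*55 + 383 = -16885 + 383 = -16502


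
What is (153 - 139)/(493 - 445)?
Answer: 7/24 ≈ 0.29167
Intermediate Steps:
(153 - 139)/(493 - 445) = 14/48 = 14*(1/48) = 7/24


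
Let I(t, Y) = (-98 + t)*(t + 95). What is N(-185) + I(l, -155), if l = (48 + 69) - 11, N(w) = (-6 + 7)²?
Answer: 1609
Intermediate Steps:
N(w) = 1 (N(w) = 1² = 1)
l = 106 (l = 117 - 11 = 106)
I(t, Y) = (-98 + t)*(95 + t)
N(-185) + I(l, -155) = 1 + (-9310 + 106² - 3*106) = 1 + (-9310 + 11236 - 318) = 1 + 1608 = 1609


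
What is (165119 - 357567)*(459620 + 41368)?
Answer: -96414138624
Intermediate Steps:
(165119 - 357567)*(459620 + 41368) = -192448*500988 = -96414138624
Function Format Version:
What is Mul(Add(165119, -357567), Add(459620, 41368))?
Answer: -96414138624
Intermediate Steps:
Mul(Add(165119, -357567), Add(459620, 41368)) = Mul(-192448, 500988) = -96414138624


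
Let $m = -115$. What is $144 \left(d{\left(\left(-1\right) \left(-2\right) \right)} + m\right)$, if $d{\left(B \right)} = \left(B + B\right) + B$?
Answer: $-15696$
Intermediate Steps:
$d{\left(B \right)} = 3 B$ ($d{\left(B \right)} = 2 B + B = 3 B$)
$144 \left(d{\left(\left(-1\right) \left(-2\right) \right)} + m\right) = 144 \left(3 \left(\left(-1\right) \left(-2\right)\right) - 115\right) = 144 \left(3 \cdot 2 - 115\right) = 144 \left(6 - 115\right) = 144 \left(-109\right) = -15696$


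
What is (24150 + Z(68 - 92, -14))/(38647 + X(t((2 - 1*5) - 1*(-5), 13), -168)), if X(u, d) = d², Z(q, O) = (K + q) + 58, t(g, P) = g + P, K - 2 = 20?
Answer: 3458/9553 ≈ 0.36198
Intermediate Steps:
K = 22 (K = 2 + 20 = 22)
t(g, P) = P + g
Z(q, O) = 80 + q (Z(q, O) = (22 + q) + 58 = 80 + q)
(24150 + Z(68 - 92, -14))/(38647 + X(t((2 - 1*5) - 1*(-5), 13), -168)) = (24150 + (80 + (68 - 92)))/(38647 + (-168)²) = (24150 + (80 - 24))/(38647 + 28224) = (24150 + 56)/66871 = 24206*(1/66871) = 3458/9553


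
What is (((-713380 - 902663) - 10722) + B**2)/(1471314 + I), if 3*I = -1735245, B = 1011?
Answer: -201548/297633 ≈ -0.67717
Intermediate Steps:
I = -578415 (I = (1/3)*(-1735245) = -578415)
(((-713380 - 902663) - 10722) + B**2)/(1471314 + I) = (((-713380 - 902663) - 10722) + 1011**2)/(1471314 - 578415) = ((-1616043 - 10722) + 1022121)/892899 = (-1626765 + 1022121)*(1/892899) = -604644*1/892899 = -201548/297633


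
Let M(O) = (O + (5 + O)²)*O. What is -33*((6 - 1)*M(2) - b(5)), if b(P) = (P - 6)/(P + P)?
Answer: -168333/10 ≈ -16833.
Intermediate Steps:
M(O) = O*(O + (5 + O)²)
b(P) = (-6 + P)/(2*P) (b(P) = (-6 + P)/((2*P)) = (-6 + P)*(1/(2*P)) = (-6 + P)/(2*P))
-33*((6 - 1)*M(2) - b(5)) = -33*((6 - 1)*(2*(2 + (5 + 2)²)) - (-6 + 5)/(2*5)) = -33*(5*(2*(2 + 7²)) - (-1)/(2*5)) = -33*(5*(2*(2 + 49)) - 1*(-⅒)) = -33*(5*(2*51) + ⅒) = -33*(5*102 + ⅒) = -33*(510 + ⅒) = -33*5101/10 = -168333/10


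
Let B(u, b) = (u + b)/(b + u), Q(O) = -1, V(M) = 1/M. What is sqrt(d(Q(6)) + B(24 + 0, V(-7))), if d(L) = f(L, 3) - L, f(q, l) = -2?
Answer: 0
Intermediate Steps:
B(u, b) = 1 (B(u, b) = (b + u)/(b + u) = 1)
d(L) = -2 - L
sqrt(d(Q(6)) + B(24 + 0, V(-7))) = sqrt((-2 - 1*(-1)) + 1) = sqrt((-2 + 1) + 1) = sqrt(-1 + 1) = sqrt(0) = 0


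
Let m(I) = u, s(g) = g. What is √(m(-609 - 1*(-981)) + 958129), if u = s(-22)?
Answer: √958107 ≈ 978.83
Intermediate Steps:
u = -22
m(I) = -22
√(m(-609 - 1*(-981)) + 958129) = √(-22 + 958129) = √958107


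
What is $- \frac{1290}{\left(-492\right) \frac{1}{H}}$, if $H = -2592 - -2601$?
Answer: $\frac{1935}{82} \approx 23.598$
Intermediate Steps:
$H = 9$ ($H = -2592 + 2601 = 9$)
$- \frac{1290}{\left(-492\right) \frac{1}{H}} = - \frac{1290}{\left(-492\right) \frac{1}{9}} = - \frac{1290}{- \frac{164}{3}} = \left(-1290\right) \left(- \frac{3}{164}\right) = \frac{1935}{82}$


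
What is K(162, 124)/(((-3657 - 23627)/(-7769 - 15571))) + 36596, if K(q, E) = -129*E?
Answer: 156284656/6821 ≈ 22912.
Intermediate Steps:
K(162, 124)/(((-3657 - 23627)/(-7769 - 15571))) + 36596 = (-129*124)/(((-3657 - 23627)/(-7769 - 15571))) + 36596 = -15996/((-27284/(-23340))) + 36596 = -15996/((-27284*(-1/23340))) + 36596 = -15996/6821/5835 + 36596 = -15996*5835/6821 + 36596 = -93336660/6821 + 36596 = 156284656/6821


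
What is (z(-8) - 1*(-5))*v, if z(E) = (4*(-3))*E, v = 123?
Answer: 12423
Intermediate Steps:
z(E) = -12*E
(z(-8) - 1*(-5))*v = (-12*(-8) - 1*(-5))*123 = (96 + 5)*123 = 101*123 = 12423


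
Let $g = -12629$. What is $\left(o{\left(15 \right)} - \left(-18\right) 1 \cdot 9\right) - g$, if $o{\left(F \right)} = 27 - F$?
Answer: $12803$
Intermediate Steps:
$\left(o{\left(15 \right)} - \left(-18\right) 1 \cdot 9\right) - g = \left(\left(27 - 15\right) - \left(-18\right) 1 \cdot 9\right) - -12629 = \left(\left(27 - 15\right) - \left(-18\right) 9\right) + 12629 = \left(12 - -162\right) + 12629 = \left(12 + 162\right) + 12629 = 174 + 12629 = 12803$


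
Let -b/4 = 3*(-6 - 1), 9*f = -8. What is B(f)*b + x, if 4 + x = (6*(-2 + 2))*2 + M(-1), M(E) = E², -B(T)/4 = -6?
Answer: 2013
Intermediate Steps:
f = -8/9 (f = (⅑)*(-8) = -8/9 ≈ -0.88889)
B(T) = 24 (B(T) = -4*(-6) = 24)
b = 84 (b = -12*(-6 - 1) = -12*(-7) = -4*(-21) = 84)
x = -3 (x = -4 + ((6*(-2 + 2))*2 + (-1)²) = -4 + ((6*0)*2 + 1) = -4 + (0*2 + 1) = -4 + (0 + 1) = -4 + 1 = -3)
B(f)*b + x = 24*84 - 3 = 2016 - 3 = 2013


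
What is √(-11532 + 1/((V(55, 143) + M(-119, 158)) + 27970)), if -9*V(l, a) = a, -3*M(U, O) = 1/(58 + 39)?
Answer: I*√429244169187988434/6100984 ≈ 107.39*I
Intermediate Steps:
M(U, O) = -1/291 (M(U, O) = -1/(3*(58 + 39)) = -⅓/97 = -⅓*1/97 = -1/291)
V(l, a) = -a/9
√(-11532 + 1/((V(55, 143) + M(-119, 158)) + 27970)) = √(-11532 + 1/((-⅑*143 - 1/291) + 27970)) = √(-11532 + 1/((-143/9 - 1/291) + 27970)) = √(-11532 + 1/(-13874/873 + 27970)) = √(-11532 + 1/(24403936/873)) = √(-11532 + 873/24403936) = √(-281426189079/24403936) = I*√429244169187988434/6100984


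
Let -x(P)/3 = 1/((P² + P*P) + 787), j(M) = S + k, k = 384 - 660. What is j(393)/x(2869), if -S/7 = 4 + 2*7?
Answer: 2206056606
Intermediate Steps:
S = -126 (S = -7*(4 + 2*7) = -7*(4 + 14) = -7*18 = -126)
k = -276
j(M) = -402 (j(M) = -126 - 276 = -402)
x(P) = -3/(787 + 2*P²) (x(P) = -3/((P² + P*P) + 787) = -3/((P² + P²) + 787) = -3/(2*P² + 787) = -3/(787 + 2*P²))
j(393)/x(2869) = -402/((-3/(787 + 2*2869²))) = -402/((-3/(787 + 2*8231161))) = -402/((-3/(787 + 16462322))) = -402/((-3/16463109)) = -402/((-3*1/16463109)) = -402/(-1/5487703) = -402*(-5487703) = 2206056606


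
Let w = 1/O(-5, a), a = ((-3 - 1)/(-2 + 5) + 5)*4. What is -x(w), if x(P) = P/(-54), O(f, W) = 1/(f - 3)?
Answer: -4/27 ≈ -0.14815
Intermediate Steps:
a = 44/3 (a = (-4/3 + 5)*4 = (11/3)*4 = 44/3 ≈ 14.667)
O(f, W) = 1/(-3 + f)
w = -8 (w = 1/(1/(-3 - 5)) = 1/(1/(-8)) = 1/(-1/8) = -8)
x(P) = -P/54 (x(P) = P*(-1/54) = -P/54)
-x(w) = -(-1)*(-8)/54 = -1*4/27 = -4/27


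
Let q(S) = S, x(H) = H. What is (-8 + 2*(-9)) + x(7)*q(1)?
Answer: -19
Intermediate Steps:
(-8 + 2*(-9)) + x(7)*q(1) = (-8 + 2*(-9)) + 7*1 = (-8 - 18) + 7 = -26 + 7 = -19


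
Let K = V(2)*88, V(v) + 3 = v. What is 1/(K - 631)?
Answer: -1/719 ≈ -0.0013908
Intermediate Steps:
V(v) = -3 + v
K = -88 (K = (-3 + 2)*88 = -1*88 = -88)
1/(K - 631) = 1/(-88 - 631) = 1/(-719) = -1/719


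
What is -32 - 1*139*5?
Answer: -727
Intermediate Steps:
-32 - 1*139*5 = -32 - 139*5 = -32 - 695 = -727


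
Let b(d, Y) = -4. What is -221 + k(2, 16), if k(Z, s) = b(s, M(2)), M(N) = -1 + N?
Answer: -225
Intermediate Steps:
k(Z, s) = -4
-221 + k(2, 16) = -221 - 4 = -225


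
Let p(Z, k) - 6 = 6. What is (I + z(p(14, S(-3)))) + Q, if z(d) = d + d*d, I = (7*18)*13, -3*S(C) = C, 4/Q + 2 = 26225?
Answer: 47044066/26223 ≈ 1794.0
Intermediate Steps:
Q = 4/26223 (Q = 4/(-2 + 26225) = 4/26223 ≈ 0.00015254)
S(C) = -C/3
p(Z, k) = 12 (p(Z, k) = 6 + 6 = 12)
I = 1638 (I = 126*13 = 1638)
z(d) = d + d²
(I + z(p(14, S(-3)))) + Q = (1638 + 12*(1 + 12)) + 4/26223 = (1638 + 12*13) + 4/26223 = (1638 + 156) + 4/26223 = 1794 + 4/26223 = 47044066/26223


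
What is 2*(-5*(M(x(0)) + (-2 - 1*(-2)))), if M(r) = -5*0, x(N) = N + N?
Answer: 0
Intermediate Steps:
x(N) = 2*N
M(r) = 0
2*(-5*(M(x(0)) + (-2 - 1*(-2)))) = 2*(-5*(0 + (-2 - 1*(-2)))) = 2*(-5*(0 + (-2 + 2))) = 2*(-5*(0 + 0)) = 2*(-5*0) = 2*0 = 0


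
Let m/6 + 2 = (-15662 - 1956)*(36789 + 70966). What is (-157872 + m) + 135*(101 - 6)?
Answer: -11390710599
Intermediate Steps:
m = -11390565552 (m = -12 + 6*((-15662 - 1956)*(36789 + 70966)) = -12 + 6*(-17618*107755) = -12 + 6*(-1898427590) = -12 - 11390565540 = -11390565552)
(-157872 + m) + 135*(101 - 6) = (-157872 - 11390565552) + 135*(101 - 6) = -11390723424 + 135*95 = -11390723424 + 12825 = -11390710599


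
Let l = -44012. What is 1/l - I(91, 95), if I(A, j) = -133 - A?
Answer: 9858687/44012 ≈ 224.00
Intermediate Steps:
1/l - I(91, 95) = 1/(-44012) - (-133 - 1*91) = -1/44012 - (-133 - 91) = -1/44012 - 1*(-224) = -1/44012 + 224 = 9858687/44012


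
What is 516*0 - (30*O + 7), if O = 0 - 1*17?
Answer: 503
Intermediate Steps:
O = -17 (O = 0 - 17 = -17)
516*0 - (30*O + 7) = 516*0 - (30*(-17) + 7) = 0 - (-510 + 7) = 0 - 1*(-503) = 0 + 503 = 503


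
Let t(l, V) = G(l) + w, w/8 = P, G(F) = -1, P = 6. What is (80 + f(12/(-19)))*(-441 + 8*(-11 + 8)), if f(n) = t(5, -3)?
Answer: -59055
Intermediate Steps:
w = 48 (w = 8*6 = 48)
t(l, V) = 47 (t(l, V) = -1 + 48 = 47)
f(n) = 47
(80 + f(12/(-19)))*(-441 + 8*(-11 + 8)) = (80 + 47)*(-441 + 8*(-11 + 8)) = 127*(-441 + 8*(-3)) = 127*(-441 - 24) = 127*(-465) = -59055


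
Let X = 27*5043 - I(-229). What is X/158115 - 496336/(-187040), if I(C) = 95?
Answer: 1299099391/369672870 ≈ 3.5142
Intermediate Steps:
X = 136066 (X = 27*5043 - 1*95 = 136161 - 95 = 136066)
X/158115 - 496336/(-187040) = 136066/158115 - 496336/(-187040) = 136066*(1/158115) - 496336*(-1/187040) = 136066/158115 + 31021/11690 = 1299099391/369672870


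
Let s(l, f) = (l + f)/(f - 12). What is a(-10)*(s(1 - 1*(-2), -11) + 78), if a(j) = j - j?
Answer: 0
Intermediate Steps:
s(l, f) = (f + l)/(-12 + f)
a(j) = 0
a(-10)*(s(1 - 1*(-2), -11) + 78) = 0*((-11 + (1 - 1*(-2)))/(-12 - 11) + 78) = 0*((-11 + (1 + 2))/(-23) + 78) = 0*(-(-11 + 3)/23 + 78) = 0*(-1/23*(-8) + 78) = 0*(8/23 + 78) = 0*(1802/23) = 0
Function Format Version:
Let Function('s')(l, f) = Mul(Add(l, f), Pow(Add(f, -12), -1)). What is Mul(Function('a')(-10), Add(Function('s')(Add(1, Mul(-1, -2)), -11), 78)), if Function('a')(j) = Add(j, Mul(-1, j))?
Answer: 0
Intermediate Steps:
Function('s')(l, f) = Mul(Pow(Add(-12, f), -1), Add(f, l)) (Function('s')(l, f) = Mul(Add(f, l), Pow(Add(-12, f), -1)) = Mul(Pow(Add(-12, f), -1), Add(f, l)))
Function('a')(j) = 0
Mul(Function('a')(-10), Add(Function('s')(Add(1, Mul(-1, -2)), -11), 78)) = Mul(0, Add(Mul(Pow(Add(-12, -11), -1), Add(-11, Add(1, Mul(-1, -2)))), 78)) = Mul(0, Add(Mul(Pow(-23, -1), Add(-11, Add(1, 2))), 78)) = Mul(0, Add(Mul(Rational(-1, 23), Add(-11, 3)), 78)) = Mul(0, Add(Mul(Rational(-1, 23), -8), 78)) = Mul(0, Add(Rational(8, 23), 78)) = Mul(0, Rational(1802, 23)) = 0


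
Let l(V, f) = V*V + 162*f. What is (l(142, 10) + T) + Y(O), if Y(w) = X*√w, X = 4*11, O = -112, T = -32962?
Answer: -11178 + 176*I*√7 ≈ -11178.0 + 465.65*I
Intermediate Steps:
l(V, f) = V² + 162*f
X = 44
Y(w) = 44*√w
(l(142, 10) + T) + Y(O) = ((142² + 162*10) - 32962) + 44*√(-112) = ((20164 + 1620) - 32962) + 44*(4*I*√7) = (21784 - 32962) + 176*I*√7 = -11178 + 176*I*√7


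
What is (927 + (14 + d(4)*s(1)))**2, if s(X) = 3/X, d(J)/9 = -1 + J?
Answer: 1044484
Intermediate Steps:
d(J) = -9 + 9*J (d(J) = 9*(-1 + J) = -9 + 9*J)
(927 + (14 + d(4)*s(1)))**2 = (927 + (14 + (-9 + 9*4)*(3/1)))**2 = (927 + (14 + (-9 + 36)*(3*1)))**2 = (927 + (14 + 27*3))**2 = (927 + (14 + 81))**2 = (927 + 95)**2 = 1022**2 = 1044484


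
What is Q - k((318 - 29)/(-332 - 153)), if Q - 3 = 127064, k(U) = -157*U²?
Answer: 29902447872/235225 ≈ 1.2712e+5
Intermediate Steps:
Q = 127067 (Q = 3 + 127064 = 127067)
Q - k((318 - 29)/(-332 - 153)) = 127067 - (-157)*((318 - 29)/(-332 - 153))² = 127067 - (-157)*(289/(-485))² = 127067 - (-157)*(289*(-1/485))² = 127067 - (-157)*(-289/485)² = 127067 - (-157)*83521/235225 = 127067 - 1*(-13112797/235225) = 127067 + 13112797/235225 = 29902447872/235225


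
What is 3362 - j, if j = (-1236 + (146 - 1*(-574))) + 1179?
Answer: 2699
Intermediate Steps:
j = 663 (j = (-1236 + (146 + 574)) + 1179 = (-1236 + 720) + 1179 = -516 + 1179 = 663)
3362 - j = 3362 - 1*663 = 3362 - 663 = 2699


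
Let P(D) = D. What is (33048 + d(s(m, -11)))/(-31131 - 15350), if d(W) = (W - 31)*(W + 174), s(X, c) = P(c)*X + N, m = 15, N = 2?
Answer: -30914/46481 ≈ -0.66509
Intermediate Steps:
s(X, c) = 2 + X*c (s(X, c) = c*X + 2 = X*c + 2 = 2 + X*c)
d(W) = (-31 + W)*(174 + W)
(33048 + d(s(m, -11)))/(-31131 - 15350) = (33048 + (-5394 + (2 + 15*(-11))² + 143*(2 + 15*(-11))))/(-31131 - 15350) = (33048 + (-5394 + (2 - 165)² + 143*(2 - 165)))/(-46481) = (33048 + (-5394 + (-163)² + 143*(-163)))*(-1/46481) = (33048 + (-5394 + 26569 - 23309))*(-1/46481) = (33048 - 2134)*(-1/46481) = 30914*(-1/46481) = -30914/46481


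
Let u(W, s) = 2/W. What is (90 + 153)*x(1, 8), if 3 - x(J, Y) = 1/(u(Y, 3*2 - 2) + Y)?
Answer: 7695/11 ≈ 699.54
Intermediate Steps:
x(J, Y) = 3 - 1/(Y + 2/Y) (x(J, Y) = 3 - 1/(2/Y + Y) = 3 - 1/(Y + 2/Y))
(90 + 153)*x(1, 8) = (90 + 153)*((6 + 8*(-1 + 3*8))/(2 + 8²)) = 243*((6 + 8*(-1 + 24))/(2 + 64)) = 243*((6 + 8*23)/66) = 243*((6 + 184)/66) = 243*((1/66)*190) = 243*(95/33) = 7695/11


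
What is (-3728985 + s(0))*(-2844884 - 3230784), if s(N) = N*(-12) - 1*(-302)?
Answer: 22654239985244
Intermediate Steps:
s(N) = 302 - 12*N (s(N) = -12*N + 302 = 302 - 12*N)
(-3728985 + s(0))*(-2844884 - 3230784) = (-3728985 + (302 - 12*0))*(-2844884 - 3230784) = (-3728985 + (302 + 0))*(-6075668) = (-3728985 + 302)*(-6075668) = -3728683*(-6075668) = 22654239985244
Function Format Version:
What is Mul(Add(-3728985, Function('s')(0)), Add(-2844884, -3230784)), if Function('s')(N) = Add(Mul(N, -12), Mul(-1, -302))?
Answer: 22654239985244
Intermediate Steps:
Function('s')(N) = Add(302, Mul(-12, N)) (Function('s')(N) = Add(Mul(-12, N), 302) = Add(302, Mul(-12, N)))
Mul(Add(-3728985, Function('s')(0)), Add(-2844884, -3230784)) = Mul(Add(-3728985, Add(302, Mul(-12, 0))), Add(-2844884, -3230784)) = Mul(Add(-3728985, Add(302, 0)), -6075668) = Mul(Add(-3728985, 302), -6075668) = Mul(-3728683, -6075668) = 22654239985244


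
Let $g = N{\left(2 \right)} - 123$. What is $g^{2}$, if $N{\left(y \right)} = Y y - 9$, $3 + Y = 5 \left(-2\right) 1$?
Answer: $24964$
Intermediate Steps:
$Y = -13$ ($Y = -3 + 5 \left(-2\right) 1 = -3 - 10 = -13$)
$N{\left(y \right)} = -9 - 13 y$ ($N{\left(y \right)} = - 13 y - 9 = -9 - 13 y$)
$g = -158$ ($g = \left(-9 - 26\right) - 123 = -35 - 123 = -158$)
$g^{2} = \left(-158\right)^{2} = 24964$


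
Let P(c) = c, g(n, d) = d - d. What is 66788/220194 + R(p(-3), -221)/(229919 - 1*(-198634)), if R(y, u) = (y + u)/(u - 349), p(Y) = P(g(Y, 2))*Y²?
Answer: 53316017609/175777567290 ≈ 0.30332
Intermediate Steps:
g(n, d) = 0
p(Y) = 0 (p(Y) = 0*Y² = 0)
R(y, u) = (u + y)/(-349 + u)
66788/220194 + R(p(-3), -221)/(229919 - 1*(-198634)) = 66788/220194 + ((-221 + 0)/(-349 - 221))/(229919 - 1*(-198634)) = 66788*(1/220194) + (-221/(-570))/(229919 + 198634) = 33394/110097 - 1/570*(-221)/428553 = 33394/110097 + (221/570)*(1/428553) = 33394/110097 + 13/14369130 = 53316017609/175777567290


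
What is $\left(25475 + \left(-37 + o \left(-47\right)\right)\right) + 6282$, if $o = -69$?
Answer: $34963$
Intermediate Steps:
$\left(25475 + \left(-37 + o \left(-47\right)\right)\right) + 6282 = \left(25475 - -3206\right) + 6282 = \left(25475 + \left(-37 + 3243\right)\right) + 6282 = \left(25475 + 3206\right) + 6282 = 28681 + 6282 = 34963$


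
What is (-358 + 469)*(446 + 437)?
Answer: 98013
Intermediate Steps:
(-358 + 469)*(446 + 437) = 111*883 = 98013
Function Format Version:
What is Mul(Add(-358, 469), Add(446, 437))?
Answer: 98013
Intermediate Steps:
Mul(Add(-358, 469), Add(446, 437)) = Mul(111, 883) = 98013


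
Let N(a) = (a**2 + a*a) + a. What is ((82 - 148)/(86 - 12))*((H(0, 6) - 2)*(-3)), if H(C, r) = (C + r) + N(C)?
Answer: 396/37 ≈ 10.703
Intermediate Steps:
N(a) = a + 2*a**2 (N(a) = (a**2 + a**2) + a = 2*a**2 + a = a + 2*a**2)
H(C, r) = C + r + C*(1 + 2*C) (H(C, r) = (C + r) + C*(1 + 2*C) = C + r + C*(1 + 2*C))
((82 - 148)/(86 - 12))*((H(0, 6) - 2)*(-3)) = ((82 - 148)/(86 - 12))*(((0 + 6 + 0*(1 + 2*0)) - 2)*(-3)) = (-66/74)*(((0 + 6 + 0*(1 + 0)) - 2)*(-3)) = (-66*1/74)*(((0 + 6 + 0*1) - 2)*(-3)) = -33*((0 + 6 + 0) - 2)*(-3)/37 = -33*(6 - 2)*(-3)/37 = -132*(-3)/37 = -33/37*(-12) = 396/37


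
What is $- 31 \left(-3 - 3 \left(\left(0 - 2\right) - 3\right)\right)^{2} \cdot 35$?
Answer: $-156240$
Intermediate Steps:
$- 31 \left(-3 - 3 \left(\left(0 - 2\right) - 3\right)\right)^{2} \cdot 35 = - 31 \left(-3 - 3 \left(-2 - 3\right)\right)^{2} \cdot 35 = - 31 \left(-3 - -15\right)^{2} \cdot 35 = - 31 \left(-3 + 15\right)^{2} \cdot 35 = - 31 \cdot 12^{2} \cdot 35 = \left(-31\right) 144 \cdot 35 = \left(-4464\right) 35 = -156240$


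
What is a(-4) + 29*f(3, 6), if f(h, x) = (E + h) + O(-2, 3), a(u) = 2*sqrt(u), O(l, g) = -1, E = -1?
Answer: 29 + 4*I ≈ 29.0 + 4.0*I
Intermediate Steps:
f(h, x) = -2 + h (f(h, x) = (-1 + h) - 1 = -2 + h)
a(-4) + 29*f(3, 6) = 2*sqrt(-4) + 29*(-2 + 3) = 2*(2*I) + 29*1 = 4*I + 29 = 29 + 4*I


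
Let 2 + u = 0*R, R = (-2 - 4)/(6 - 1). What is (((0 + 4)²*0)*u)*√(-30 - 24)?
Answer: 0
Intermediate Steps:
R = -6/5 ≈ -1.2000
u = -2 (u = -2 + 0*(-6/5) = -2 + 0 = -2)
(((0 + 4)²*0)*u)*√(-30 - 24) = (((0 + 4)²*0)*(-2))*√(-30 - 24) = ((4²*0)*(-2))*√(-54) = ((16*0)*(-2))*(3*I*√6) = (0*(-2))*(3*I*√6) = 0*(3*I*√6) = 0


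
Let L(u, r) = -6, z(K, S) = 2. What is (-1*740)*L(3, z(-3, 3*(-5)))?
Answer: 4440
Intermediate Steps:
(-1*740)*L(3, z(-3, 3*(-5))) = -1*740*(-6) = -740*(-6) = 4440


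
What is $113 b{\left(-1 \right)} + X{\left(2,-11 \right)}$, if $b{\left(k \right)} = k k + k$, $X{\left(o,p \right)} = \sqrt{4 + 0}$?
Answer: $2$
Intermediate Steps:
$X{\left(o,p \right)} = 2$ ($X{\left(o,p \right)} = \sqrt{4} = 2$)
$b{\left(k \right)} = k + k^{2}$ ($b{\left(k \right)} = k^{2} + k = k + k^{2}$)
$113 b{\left(-1 \right)} + X{\left(2,-11 \right)} = 113 \left(- (1 - 1)\right) + 2 = 113 \left(\left(-1\right) 0\right) + 2 = 113 \cdot 0 + 2 = 0 + 2 = 2$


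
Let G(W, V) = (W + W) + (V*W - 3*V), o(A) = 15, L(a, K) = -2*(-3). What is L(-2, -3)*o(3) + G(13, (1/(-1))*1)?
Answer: 106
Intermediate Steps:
L(a, K) = 6
G(W, V) = -3*V + 2*W + V*W (G(W, V) = 2*W + (-3*V + V*W) = -3*V + 2*W + V*W)
L(-2, -3)*o(3) + G(13, (1/(-1))*1) = 6*15 + (-3*1/(-1) + 2*13 + ((1/(-1))*1)*13) = 90 + (-3*1*(-1) + 26 + ((1*(-1))*1)*13) = 90 + (-(-3) + 26 - 1*1*13) = 90 + (-3*(-1) + 26 - 1*13) = 90 + (3 + 26 - 13) = 90 + 16 = 106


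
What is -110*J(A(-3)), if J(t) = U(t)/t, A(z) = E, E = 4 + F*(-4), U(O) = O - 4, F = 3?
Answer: -165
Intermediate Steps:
U(O) = -4 + O
E = -8 (E = 4 + 3*(-4) = 4 - 12 = -8)
A(z) = -8
J(t) = (-4 + t)/t
-110*J(A(-3)) = -110*(-4 - 8)/(-8) = -(-55)*(-12)/4 = -110*3/2 = -165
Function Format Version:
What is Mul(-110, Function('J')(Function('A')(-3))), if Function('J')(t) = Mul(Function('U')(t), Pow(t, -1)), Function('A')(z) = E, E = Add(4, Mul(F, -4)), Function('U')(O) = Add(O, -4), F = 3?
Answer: -165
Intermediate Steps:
Function('U')(O) = Add(-4, O)
E = -8 (E = Add(4, Mul(3, -4)) = Add(4, -12) = -8)
Function('A')(z) = -8
Function('J')(t) = Mul(Pow(t, -1), Add(-4, t)) (Function('J')(t) = Mul(Add(-4, t), Pow(t, -1)) = Mul(Pow(t, -1), Add(-4, t)))
Mul(-110, Function('J')(Function('A')(-3))) = Mul(-110, Mul(Pow(-8, -1), Add(-4, -8))) = Mul(-110, Mul(Rational(-1, 8), -12)) = Mul(-110, Rational(3, 2)) = -165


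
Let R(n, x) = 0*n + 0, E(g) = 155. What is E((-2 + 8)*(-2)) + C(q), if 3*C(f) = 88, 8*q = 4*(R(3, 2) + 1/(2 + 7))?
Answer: 553/3 ≈ 184.33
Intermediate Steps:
R(n, x) = 0 (R(n, x) = 0 + 0 = 0)
q = 1/18 (q = (4*(0 + 1/(2 + 7)))/8 = (4*(0 + 1/9))/8 = (4*(0 + ⅑))/8 = (4*(⅑))/8 = (⅛)*(4/9) = 1/18 ≈ 0.055556)
C(f) = 88/3 (C(f) = (⅓)*88 = 88/3)
E((-2 + 8)*(-2)) + C(q) = 155 + 88/3 = 553/3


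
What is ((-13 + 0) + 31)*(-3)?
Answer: -54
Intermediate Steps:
((-13 + 0) + 31)*(-3) = (-13 + 31)*(-3) = 18*(-3) = -54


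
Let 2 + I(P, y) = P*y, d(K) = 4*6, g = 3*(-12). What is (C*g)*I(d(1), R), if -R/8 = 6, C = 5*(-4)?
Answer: -830880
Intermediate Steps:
C = -20
R = -48 (R = -8*6 = -48)
g = -36
d(K) = 24
I(P, y) = -2 + P*y
(C*g)*I(d(1), R) = (-20*(-36))*(-2 + 24*(-48)) = 720*(-2 - 1152) = 720*(-1154) = -830880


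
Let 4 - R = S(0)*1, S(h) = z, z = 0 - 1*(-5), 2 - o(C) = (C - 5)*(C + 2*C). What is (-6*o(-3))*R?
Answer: -420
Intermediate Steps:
o(C) = 2 - 3*C*(-5 + C) (o(C) = 2 - (C - 5)*(C + 2*C) = 2 - (-5 + C)*3*C = 2 - 3*C*(-5 + C))
z = 5 (z = 0 + 5 = 5)
S(h) = 5
R = -1 (R = 4 - 5 = -1)
(-6*o(-3))*R = -6*(2 - 3*(-3)² + 15*(-3))*(-1) = -6*(2 - 3*9 - 45)*(-1) = -6*(2 - 27 - 45)*(-1) = -6*(-70)*(-1) = 420*(-1) = -420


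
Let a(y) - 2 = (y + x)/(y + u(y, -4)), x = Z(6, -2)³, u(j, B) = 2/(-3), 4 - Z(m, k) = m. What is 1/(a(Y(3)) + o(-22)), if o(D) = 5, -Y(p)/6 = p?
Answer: 28/235 ≈ 0.11915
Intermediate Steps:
Y(p) = -6*p
Z(m, k) = 4 - m
u(j, B) = -⅔ (u(j, B) = 2*(-⅓) = -⅔)
x = -8 (x = (4 - 1*6)³ = (4 - 6)³ = (-2)³ = -8)
a(y) = 2 + (-8 + y)/(-⅔ + y) (a(y) = 2 + (y - 8)/(y - ⅔) = 2 + (-8 + y)/(-⅔ + y))
1/(a(Y(3)) + o(-22)) = 1/((-28 + 9*(-6*3))/(-2 + 3*(-6*3)) + 5) = 1/((-28 + 9*(-18))/(-2 + 3*(-18)) + 5) = 1/((-28 - 162)/(-2 - 54) + 5) = 1/(-190/(-56) + 5) = 1/(-1/56*(-190) + 5) = 1/(95/28 + 5) = 1/(235/28) = 28/235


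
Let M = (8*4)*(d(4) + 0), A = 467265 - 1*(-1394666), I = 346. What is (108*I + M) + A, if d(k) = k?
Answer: 1899427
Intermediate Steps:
A = 1861931 (A = 467265 + 1394666 = 1861931)
M = 128 (M = (8*4)*(4 + 0) = 32*4 = 128)
(108*I + M) + A = (108*346 + 128) + 1861931 = (37368 + 128) + 1861931 = 37496 + 1861931 = 1899427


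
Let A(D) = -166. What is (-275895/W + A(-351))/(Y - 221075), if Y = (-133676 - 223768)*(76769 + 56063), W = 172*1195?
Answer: 6879107/1951816985831164 ≈ 3.5245e-9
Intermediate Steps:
W = 205540
Y = -47480001408 (Y = -357444*132832 = -47480001408)
(-275895/W + A(-351))/(Y - 221075) = (-275895/205540 - 166)/(-47480001408 - 221075) = (-275895*1/205540 - 166)/(-47480222483) = (-55179/41108 - 166)*(-1/47480222483) = -6879107/41108*(-1/47480222483) = 6879107/1951816985831164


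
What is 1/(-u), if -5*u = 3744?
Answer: 5/3744 ≈ 0.0013355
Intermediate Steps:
u = -3744/5 (u = -1/5*3744 = -3744/5 ≈ -748.80)
1/(-u) = 1/(-1*(-3744/5)) = 1/(3744/5) = 5/3744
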